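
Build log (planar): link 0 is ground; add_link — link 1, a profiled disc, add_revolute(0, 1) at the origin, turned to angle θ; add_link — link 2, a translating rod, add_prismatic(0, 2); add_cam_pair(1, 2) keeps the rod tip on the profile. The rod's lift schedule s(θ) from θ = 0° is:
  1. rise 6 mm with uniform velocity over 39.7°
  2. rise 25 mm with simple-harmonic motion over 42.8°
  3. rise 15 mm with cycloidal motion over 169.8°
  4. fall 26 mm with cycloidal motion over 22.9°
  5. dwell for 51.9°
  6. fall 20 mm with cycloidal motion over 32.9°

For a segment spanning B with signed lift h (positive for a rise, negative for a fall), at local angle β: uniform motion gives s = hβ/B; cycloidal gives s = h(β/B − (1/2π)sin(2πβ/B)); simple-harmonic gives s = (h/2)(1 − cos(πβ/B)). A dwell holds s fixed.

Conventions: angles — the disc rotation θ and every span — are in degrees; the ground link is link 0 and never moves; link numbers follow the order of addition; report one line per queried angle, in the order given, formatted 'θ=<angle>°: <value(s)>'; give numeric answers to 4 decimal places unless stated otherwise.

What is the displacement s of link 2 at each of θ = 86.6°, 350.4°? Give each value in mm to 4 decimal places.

seg 1 [0°–39.7°] uniform, h=6: full span → s += 6 → s = 6.0000
seg 2 [39.7°–82.5°] simple-harmonic, h=25: full span → s += 25 → s = 31.0000
seg 3 [82.5°–252.3°] cycloidal, h=15: θ=86.6° here. β=4.1, B=169.8. 15·(0.0241 − sin(2π·0.0241)/(2π)) = 0.0014 → s = 31.0014
seg 3 [82.5°–252.3°] cycloidal, h=15: full span → s += 15 → s = 46.0000
seg 4 [252.3°–275.2°] cycloidal, h=-26: full span → s += -26 → s = 20.0000
seg 5 [275.2°–327.1°] dwell: s stays 20.0000
seg 6 [327.1°–360°] cycloidal, h=-20: θ=350.4° here. β=23.3, B=32.9. -20·(0.7082 − sin(2π·0.7082)/(2π)) = -17.2381 → s = 2.7619

θ=86.6°: 31.0014
θ=350.4°: 2.7619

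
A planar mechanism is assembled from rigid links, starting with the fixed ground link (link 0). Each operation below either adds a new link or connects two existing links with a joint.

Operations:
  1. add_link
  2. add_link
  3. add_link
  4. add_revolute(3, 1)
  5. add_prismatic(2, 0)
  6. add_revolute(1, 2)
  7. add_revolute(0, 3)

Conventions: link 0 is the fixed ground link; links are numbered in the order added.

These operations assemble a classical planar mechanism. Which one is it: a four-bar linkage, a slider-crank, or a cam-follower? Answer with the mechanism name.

links: 4 (incl. ground); joints: 3 revolute, 1 prismatic, 0 higher (cam) pair, forming one closed loop
4 links, 3 revolutes + 1 prismatic in one loop → slider-crank

slider-crank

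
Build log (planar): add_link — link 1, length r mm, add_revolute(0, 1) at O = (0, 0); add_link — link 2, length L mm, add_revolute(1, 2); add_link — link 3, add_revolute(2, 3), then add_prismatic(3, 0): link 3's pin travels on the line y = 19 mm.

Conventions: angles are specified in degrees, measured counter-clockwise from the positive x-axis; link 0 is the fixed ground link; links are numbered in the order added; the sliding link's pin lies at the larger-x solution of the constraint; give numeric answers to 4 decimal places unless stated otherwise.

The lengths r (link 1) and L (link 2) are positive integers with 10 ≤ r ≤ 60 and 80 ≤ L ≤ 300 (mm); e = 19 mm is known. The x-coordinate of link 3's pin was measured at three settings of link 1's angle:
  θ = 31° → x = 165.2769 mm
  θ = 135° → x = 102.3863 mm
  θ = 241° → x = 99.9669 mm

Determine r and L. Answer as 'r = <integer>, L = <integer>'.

constraint per measurement: (x − r cos θ)² + (r sin θ − e)² = L²
subtracting the θ₁ and θ₂ equations cancels the r² and L² terms:
r = (x₁² − x₂²) / (2[(x₁cos θ₁ + e sin θ₁) − (x₂cos θ₂ + e sin θ₂)]) = 40.0000 → r = 40
L² = (x₁ − r cos θ₁)² + (r sin θ₁ − e)² = 17160.9995 → L = 131.0000 → L = 131
check at θ₃=241°: x = 99.9669 (printed 99.9669) ✓

r = 40, L = 131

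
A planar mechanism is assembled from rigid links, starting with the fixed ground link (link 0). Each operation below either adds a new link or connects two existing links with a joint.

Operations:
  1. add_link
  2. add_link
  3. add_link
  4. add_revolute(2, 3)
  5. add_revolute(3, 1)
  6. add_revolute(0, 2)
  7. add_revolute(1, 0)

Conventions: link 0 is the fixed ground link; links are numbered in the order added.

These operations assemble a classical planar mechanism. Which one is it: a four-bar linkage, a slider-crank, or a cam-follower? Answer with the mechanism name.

links: 4 (incl. ground); joints: 4 revolute, 0 prismatic, 0 higher (cam) pair, forming one closed loop
4 links in a single 4R loop → four-bar linkage

four-bar linkage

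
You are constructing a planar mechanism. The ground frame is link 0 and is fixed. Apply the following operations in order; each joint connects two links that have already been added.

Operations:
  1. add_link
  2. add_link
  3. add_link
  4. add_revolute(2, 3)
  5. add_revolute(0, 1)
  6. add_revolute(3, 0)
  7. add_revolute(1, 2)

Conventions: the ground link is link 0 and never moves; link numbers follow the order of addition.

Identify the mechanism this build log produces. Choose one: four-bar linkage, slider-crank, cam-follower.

links: 4 (incl. ground); joints: 4 revolute, 0 prismatic, 0 higher (cam) pair, forming one closed loop
4 links in a single 4R loop → four-bar linkage

four-bar linkage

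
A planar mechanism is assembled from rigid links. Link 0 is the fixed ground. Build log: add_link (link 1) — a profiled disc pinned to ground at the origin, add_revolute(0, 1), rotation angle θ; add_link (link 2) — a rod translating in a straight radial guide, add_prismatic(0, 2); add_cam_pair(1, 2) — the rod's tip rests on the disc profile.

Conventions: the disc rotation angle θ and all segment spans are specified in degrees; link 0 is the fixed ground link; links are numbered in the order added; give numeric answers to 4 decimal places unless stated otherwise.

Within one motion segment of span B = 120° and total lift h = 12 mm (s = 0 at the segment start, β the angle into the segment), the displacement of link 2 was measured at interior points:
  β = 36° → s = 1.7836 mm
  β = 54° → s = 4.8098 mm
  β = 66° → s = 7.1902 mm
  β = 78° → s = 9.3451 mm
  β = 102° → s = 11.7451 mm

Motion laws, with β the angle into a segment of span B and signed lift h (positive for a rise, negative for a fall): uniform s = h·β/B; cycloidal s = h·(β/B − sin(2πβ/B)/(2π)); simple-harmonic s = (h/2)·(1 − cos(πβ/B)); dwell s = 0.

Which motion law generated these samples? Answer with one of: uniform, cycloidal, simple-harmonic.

candidates at β/B = r: uniform s = h·r (linear in β); cycloidal s = h·(r − sin(2πr)/(2π)); simple-harmonic s = (h/2)(1 − cos(πr))
β=36°: printed 1.7836 | uniform 3.6000, cycloidal 1.7836, simple-harmonic 2.4733
β=54°: printed 4.8098 | uniform 5.4000, cycloidal 4.8098, simple-harmonic 5.0614
β=66°: printed 7.1902 | uniform 6.6000, cycloidal 7.1902, simple-harmonic 6.9386
β=78°: printed 9.3451 | uniform 7.8000, cycloidal 9.3451, simple-harmonic 8.7239
β=102°: printed 11.7451 | uniform 10.2000, cycloidal 11.7451, simple-harmonic 11.3460
only one law matches every sample → cycloidal

cycloidal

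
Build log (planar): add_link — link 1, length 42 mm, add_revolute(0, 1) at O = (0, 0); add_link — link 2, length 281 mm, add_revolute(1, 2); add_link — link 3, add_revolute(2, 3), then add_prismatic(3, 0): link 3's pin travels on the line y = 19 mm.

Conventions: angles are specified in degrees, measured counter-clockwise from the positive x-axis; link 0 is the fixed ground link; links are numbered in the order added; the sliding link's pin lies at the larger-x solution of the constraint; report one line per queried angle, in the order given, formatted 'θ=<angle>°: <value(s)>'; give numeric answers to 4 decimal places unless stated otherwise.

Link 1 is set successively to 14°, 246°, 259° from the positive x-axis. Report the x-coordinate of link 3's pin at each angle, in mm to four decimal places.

geometry: r = 42 mm, L = 281 mm, e = 19 mm
θ=14°: crank pin P = (r cos θ, r sin θ) = (40.752421, 10.160720)
θ=14°: h = r sin θ − e = 10.160720 − 19 = -8.839280
θ=14°: x = r cos θ + √(L² − h²) = 40.752421 + 280.860939 = 321.613360
θ=246°: crank pin P = (r cos θ, r sin θ) = (-17.082939, -38.368909)
θ=246°: h = r sin θ − e = -38.368909 − 19 = -57.368909
θ=246°: x = r cos θ + √(L² − h²) = -17.082939 + 275.081457 = 257.998518
θ=259°: crank pin P = (r cos θ, r sin θ) = (-8.013978, -41.228342)
θ=259°: h = r sin θ − e = -41.228342 − 19 = -60.228342
θ=259°: x = r cos θ + √(L² − h²) = -8.013978 + 274.469574 = 266.455596

θ=14°: 321.6134
θ=246°: 257.9985
θ=259°: 266.4556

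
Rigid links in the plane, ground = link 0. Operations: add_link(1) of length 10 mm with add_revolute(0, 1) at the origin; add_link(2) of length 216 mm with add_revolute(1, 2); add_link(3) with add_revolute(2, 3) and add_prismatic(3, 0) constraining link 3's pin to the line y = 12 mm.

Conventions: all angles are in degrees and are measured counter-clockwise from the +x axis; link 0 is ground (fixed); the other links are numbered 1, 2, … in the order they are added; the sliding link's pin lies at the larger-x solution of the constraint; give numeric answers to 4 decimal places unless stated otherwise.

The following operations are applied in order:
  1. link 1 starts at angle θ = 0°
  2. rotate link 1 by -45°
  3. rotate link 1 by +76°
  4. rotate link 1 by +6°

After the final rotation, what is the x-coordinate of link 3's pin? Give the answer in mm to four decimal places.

geometry: r = 10 mm, L = 216 mm, e = 12 mm; θ starts at 0°
rotate link 1 by -45°: θ ← 0° -45° = -45°
rotate link 1 by +76°: θ ← -45° +76° = 31°
rotate link 1 by +6°: θ ← 31° +6° = 37°
crank pin P = (r cos θ, r sin θ) = (7.986355, 6.018150)
h = r sin θ − e = 6.018150 − 12 = -5.981850
x = r cos θ + √(L² − h²) = 7.986355 + 215.917154 = 223.903509

223.9035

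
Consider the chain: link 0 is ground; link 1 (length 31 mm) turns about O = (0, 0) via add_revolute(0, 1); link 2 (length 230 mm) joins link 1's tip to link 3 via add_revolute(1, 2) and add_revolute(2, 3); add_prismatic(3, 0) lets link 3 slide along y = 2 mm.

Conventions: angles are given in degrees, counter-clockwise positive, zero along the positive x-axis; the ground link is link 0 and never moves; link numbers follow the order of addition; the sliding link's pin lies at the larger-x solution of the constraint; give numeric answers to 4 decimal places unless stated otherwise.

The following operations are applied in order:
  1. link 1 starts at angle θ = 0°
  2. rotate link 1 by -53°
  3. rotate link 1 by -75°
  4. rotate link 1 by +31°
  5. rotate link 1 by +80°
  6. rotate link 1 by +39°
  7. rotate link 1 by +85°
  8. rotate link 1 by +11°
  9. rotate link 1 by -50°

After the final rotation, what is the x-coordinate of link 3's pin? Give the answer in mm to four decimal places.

geometry: r = 31 mm, L = 230 mm, e = 2 mm; θ starts at 0°
rotate link 1 by -53°: θ ← 0° -53° = -53°
rotate link 1 by -75°: θ ← -53° -75° = -128°
rotate link 1 by +31°: θ ← -128° +31° = -97°
rotate link 1 by +80°: θ ← -97° +80° = -17°
rotate link 1 by +39°: θ ← -17° +39° = 22°
rotate link 1 by +85°: θ ← 22° +85° = 107°
rotate link 1 by +11°: θ ← 107° +11° = 118°
rotate link 1 by -50°: θ ← 118° -50° = 68°
crank pin P = (r cos θ, r sin θ) = (11.612804, 28.742699)
h = r sin θ − e = 28.742699 − 2 = 26.742699
x = r cos θ + √(L² − h²) = 11.612804 + 228.439988 = 240.052792

240.0528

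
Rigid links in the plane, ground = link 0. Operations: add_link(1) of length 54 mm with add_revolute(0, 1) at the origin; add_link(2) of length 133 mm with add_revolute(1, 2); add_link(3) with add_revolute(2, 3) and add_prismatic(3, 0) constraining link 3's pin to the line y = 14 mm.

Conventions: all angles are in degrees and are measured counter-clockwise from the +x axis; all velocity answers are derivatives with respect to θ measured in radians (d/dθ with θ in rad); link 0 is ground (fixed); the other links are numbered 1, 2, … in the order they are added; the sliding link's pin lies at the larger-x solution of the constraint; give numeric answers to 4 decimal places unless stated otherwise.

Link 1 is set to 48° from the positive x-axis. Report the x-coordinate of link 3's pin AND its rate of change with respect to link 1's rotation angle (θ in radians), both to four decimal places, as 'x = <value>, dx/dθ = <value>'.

geometry: r = 54 mm, L = 133 mm, e = 14 mm
crank pin P = (r cos θ, r sin θ) = (36.133053, 40.129821)
h = r sin θ − e = 40.129821 − 14 = 26.129821
x = r cos θ + √(L² − h²) = 36.133053 + 130.407946 = 166.540999
dx/dθ = −r sin θ − h·r cos θ/√(L² − h²) (θ in radians; h = 26.129821) = -47.369795

x = 166.5410, dx/dθ = -47.3698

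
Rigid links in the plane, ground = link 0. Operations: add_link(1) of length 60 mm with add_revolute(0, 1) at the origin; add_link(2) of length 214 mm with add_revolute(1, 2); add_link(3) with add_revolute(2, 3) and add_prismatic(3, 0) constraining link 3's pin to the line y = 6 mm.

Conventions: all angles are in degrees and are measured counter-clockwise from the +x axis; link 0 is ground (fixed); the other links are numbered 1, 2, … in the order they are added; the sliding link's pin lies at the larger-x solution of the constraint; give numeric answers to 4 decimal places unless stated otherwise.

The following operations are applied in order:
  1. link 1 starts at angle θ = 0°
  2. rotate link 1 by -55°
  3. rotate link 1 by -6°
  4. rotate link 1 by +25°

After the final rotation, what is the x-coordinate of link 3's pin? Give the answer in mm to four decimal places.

geometry: r = 60 mm, L = 214 mm, e = 6 mm; θ starts at 0°
rotate link 1 by -55°: θ ← 0° -55° = -55°
rotate link 1 by -6°: θ ← -55° -6° = -61°
rotate link 1 by +25°: θ ← -61° +25° = -36°
crank pin P = (r cos θ, r sin θ) = (48.541020, -35.267115)
h = r sin θ − e = -35.267115 − 6 = -41.267115
x = r cos θ + √(L² − h²) = 48.541020 + 209.983393 = 258.524412

258.5244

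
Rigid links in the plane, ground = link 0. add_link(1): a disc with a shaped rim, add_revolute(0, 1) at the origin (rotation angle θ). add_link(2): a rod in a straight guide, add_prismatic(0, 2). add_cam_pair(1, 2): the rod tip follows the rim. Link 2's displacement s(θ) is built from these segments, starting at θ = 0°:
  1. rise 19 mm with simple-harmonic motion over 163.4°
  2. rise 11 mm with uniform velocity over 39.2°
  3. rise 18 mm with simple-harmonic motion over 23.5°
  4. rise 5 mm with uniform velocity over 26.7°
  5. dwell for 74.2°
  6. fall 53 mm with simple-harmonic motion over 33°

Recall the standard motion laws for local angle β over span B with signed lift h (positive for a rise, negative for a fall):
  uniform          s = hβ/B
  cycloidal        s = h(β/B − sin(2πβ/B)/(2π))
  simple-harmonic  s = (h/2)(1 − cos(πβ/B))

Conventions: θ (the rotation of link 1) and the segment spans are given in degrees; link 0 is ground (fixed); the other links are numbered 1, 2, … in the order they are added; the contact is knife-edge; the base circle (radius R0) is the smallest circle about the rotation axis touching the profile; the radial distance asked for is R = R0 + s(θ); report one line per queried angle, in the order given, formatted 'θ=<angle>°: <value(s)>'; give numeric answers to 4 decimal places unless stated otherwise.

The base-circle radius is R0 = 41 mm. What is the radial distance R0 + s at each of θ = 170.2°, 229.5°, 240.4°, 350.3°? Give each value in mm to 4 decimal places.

segment 1 (0° to 163.4°, simple-harmonic, h = 19) is passed completely: s = 0.0000 + (19) = 19.0000
θ = 170.2° falls in segment 2 (163.4° to 202.6°, uniform, h = 11): β = 170.2 − 163.4 = 6.8°, B = 39.2°; Δs = 11·6.8/39.2 = 1.9082; s = 19.0000 + 1.9082 = 20.9082
segment 2 (163.4° to 202.6°, uniform, h = 11) is passed completely: s = 19.0000 + (11) = 30.0000
segment 3 (202.6° to 226.1°, simple-harmonic, h = 18) is passed completely: s = 30.0000 + (18) = 48.0000
θ = 229.5° falls in segment 4 (226.1° to 252.8°, uniform, h = 5): β = 229.5 − 226.1 = 3.4°, B = 26.7°; Δs = 5·3.4/26.7 = 0.6367; s = 48.0000 + 0.6367 = 48.6367
θ = 240.4° falls in segment 4 (226.1° to 252.8°, uniform, h = 5): β = 240.4 − 226.1 = 14.3°, B = 26.7°; Δs = 5·14.3/26.7 = 2.6779; s = 48.0000 + 2.6779 = 50.6779
segment 4 (226.1° to 252.8°, uniform, h = 5) is passed completely: s = 48.0000 + (5) = 53.0000
segment 5 (252.8° to 327°, dwell): s unchanged at 53.0000
θ = 350.3° falls in segment 6 (327° to 360°, simple-harmonic, h = -53): β = 350.3 − 327 = 23.3°, B = 33°; Δs = -53/2·(1 − cos(π·0.7061)) = -42.4817; s = 53.0000 − 42.4817 = 10.5183
θ=170.2°: R = R0 + s = 41 + 20.9082 = 61.9082
θ=229.5°: R = R0 + s = 41 + 48.6367 = 89.6367
θ=240.4°: R = R0 + s = 41 + 50.6779 = 91.6779
θ=350.3°: R = R0 + s = 41 + 10.5183 = 51.5183

θ=170.2°: 61.9082
θ=229.5°: 89.6367
θ=240.4°: 91.6779
θ=350.3°: 51.5183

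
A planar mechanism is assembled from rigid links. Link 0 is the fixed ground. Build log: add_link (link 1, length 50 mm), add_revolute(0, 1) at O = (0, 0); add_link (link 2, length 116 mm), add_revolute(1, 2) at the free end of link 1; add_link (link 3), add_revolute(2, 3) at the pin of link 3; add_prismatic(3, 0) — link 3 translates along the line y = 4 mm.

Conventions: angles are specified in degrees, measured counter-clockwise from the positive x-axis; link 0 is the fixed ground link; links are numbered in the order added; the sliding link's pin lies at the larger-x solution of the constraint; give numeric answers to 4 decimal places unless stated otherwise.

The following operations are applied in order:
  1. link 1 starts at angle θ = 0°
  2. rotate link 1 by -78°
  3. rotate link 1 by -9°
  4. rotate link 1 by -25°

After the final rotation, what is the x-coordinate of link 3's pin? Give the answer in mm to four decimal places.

geometry: r = 50 mm, L = 116 mm, e = 4 mm; θ starts at 0°
rotate link 1 by -78°: θ ← 0° -78° = -78°
rotate link 1 by -9°: θ ← -78° -9° = -87°
rotate link 1 by -25°: θ ← -87° -25° = -112°
crank pin P = (r cos θ, r sin θ) = (-18.730330, -46.359193)
h = r sin θ − e = -46.359193 − 4 = -50.359193
x = r cos θ + √(L² − h²) = -18.730330 + 104.498573 = 85.768243

85.7682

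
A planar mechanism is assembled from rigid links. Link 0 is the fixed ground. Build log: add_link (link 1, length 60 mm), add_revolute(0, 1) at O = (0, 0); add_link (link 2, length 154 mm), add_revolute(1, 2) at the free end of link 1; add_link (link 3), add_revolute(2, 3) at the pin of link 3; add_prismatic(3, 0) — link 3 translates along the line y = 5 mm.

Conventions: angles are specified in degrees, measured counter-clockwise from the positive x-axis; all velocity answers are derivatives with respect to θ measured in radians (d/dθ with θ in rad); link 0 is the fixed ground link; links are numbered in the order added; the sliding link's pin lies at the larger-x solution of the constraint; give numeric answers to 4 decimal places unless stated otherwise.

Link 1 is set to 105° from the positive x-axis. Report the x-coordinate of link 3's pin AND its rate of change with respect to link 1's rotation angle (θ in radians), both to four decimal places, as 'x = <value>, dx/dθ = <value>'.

geometry: r = 60 mm, L = 154 mm, e = 5 mm
crank pin P = (r cos θ, r sin θ) = (-15.529143, 57.955550)
h = r sin θ − e = 57.955550 − 5 = 52.955550
x = r cos θ + √(L² − h²) = -15.529143 + 144.608816 = 129.079674
dx/dθ = −r sin θ − h·r cos θ/√(L² − h²) (θ in radians; h = 52.955550) = -52.268799

x = 129.0797, dx/dθ = -52.2688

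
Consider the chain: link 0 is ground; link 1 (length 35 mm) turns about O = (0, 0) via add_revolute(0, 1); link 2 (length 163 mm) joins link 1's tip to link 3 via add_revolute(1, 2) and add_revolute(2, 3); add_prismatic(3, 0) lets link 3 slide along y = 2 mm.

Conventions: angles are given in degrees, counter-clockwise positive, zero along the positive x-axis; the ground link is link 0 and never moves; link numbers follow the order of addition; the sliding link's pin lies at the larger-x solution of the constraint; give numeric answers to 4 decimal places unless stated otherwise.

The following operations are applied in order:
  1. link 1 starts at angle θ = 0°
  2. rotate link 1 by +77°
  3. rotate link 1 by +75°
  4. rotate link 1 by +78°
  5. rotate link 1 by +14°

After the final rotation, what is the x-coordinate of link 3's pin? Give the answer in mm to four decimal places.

geometry: r = 35 mm, L = 163 mm, e = 2 mm; θ starts at 0°
rotate link 1 by +77°: θ ← 0° +77° = 77°
rotate link 1 by +75°: θ ← 77° +75° = 152°
rotate link 1 by +78°: θ ← 152° +78° = 230°
rotate link 1 by +14°: θ ← 230° +14° = 244°
crank pin P = (r cos θ, r sin θ) = (-15.342990, -31.457792)
h = r sin θ − e = -31.457792 − 2 = -33.457792
x = r cos θ + √(L² − h²) = -15.342990 + 159.529233 = 144.186243

144.1862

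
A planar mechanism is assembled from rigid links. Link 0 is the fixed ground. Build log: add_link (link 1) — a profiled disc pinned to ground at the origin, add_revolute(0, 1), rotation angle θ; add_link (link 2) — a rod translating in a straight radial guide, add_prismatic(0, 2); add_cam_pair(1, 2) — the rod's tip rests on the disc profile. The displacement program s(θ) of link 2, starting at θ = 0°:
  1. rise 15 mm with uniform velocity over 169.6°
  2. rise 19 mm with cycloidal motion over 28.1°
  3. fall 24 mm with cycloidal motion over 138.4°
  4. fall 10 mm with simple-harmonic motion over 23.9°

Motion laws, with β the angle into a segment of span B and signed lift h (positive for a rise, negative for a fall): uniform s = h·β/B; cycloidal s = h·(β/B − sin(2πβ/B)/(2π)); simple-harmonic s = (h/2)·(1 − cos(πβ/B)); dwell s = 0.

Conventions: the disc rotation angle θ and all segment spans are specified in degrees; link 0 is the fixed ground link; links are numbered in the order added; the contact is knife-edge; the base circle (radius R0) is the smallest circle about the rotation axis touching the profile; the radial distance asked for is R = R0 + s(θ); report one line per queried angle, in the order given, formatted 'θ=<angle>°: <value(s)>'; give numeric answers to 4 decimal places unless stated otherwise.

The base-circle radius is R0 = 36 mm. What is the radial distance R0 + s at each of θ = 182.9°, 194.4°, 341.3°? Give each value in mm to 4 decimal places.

seg 1 [0°–169.6°] uniform, h=15: full span → s += 15 → s = 15.0000
seg 2 [169.6°–197.7°] cycloidal, h=19: θ=182.9° here. β=13.3, B=28.1. 19·(0.4733 − sin(2π·0.4733)/(2π)) = 8.4881 → s = 23.4881
seg 2 [169.6°–197.7°] cycloidal, h=19: θ=194.4° here. β=24.8, B=28.1. 19·(0.8826 − sin(2π·0.8826)/(2π)) = 18.8030 → s = 33.8030
seg 2 [169.6°–197.7°] cycloidal, h=19: full span → s += 19 → s = 34.0000
seg 3 [197.7°–336.1°] cycloidal, h=-24: full span → s += -24 → s = 10.0000
seg 4 [336.1°–360°] simple-harmonic, h=-10: θ=341.3° here. β=5.2, B=23.9. -10/2·(1 − cos(π·0.2176)) = -1.1232 → s = 8.8768
θ=182.9°: R = R0 + s = 36 + 23.4881 = 59.4881
θ=194.4°: R = R0 + s = 36 + 33.8030 = 69.8030
θ=341.3°: R = R0 + s = 36 + 8.8768 = 44.8768

θ=182.9°: 59.4881
θ=194.4°: 69.8030
θ=341.3°: 44.8768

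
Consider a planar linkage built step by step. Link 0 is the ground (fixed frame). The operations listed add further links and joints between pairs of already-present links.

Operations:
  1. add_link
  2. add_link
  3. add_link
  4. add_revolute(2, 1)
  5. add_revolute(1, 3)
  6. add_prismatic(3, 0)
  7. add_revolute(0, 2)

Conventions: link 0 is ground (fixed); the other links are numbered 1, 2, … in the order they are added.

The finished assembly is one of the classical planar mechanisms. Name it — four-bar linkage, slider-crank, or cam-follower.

links: 4 (incl. ground); joints: 3 revolute, 1 prismatic, 0 higher (cam) pair, forming one closed loop
4 links, 3 revolutes + 1 prismatic in one loop → slider-crank

slider-crank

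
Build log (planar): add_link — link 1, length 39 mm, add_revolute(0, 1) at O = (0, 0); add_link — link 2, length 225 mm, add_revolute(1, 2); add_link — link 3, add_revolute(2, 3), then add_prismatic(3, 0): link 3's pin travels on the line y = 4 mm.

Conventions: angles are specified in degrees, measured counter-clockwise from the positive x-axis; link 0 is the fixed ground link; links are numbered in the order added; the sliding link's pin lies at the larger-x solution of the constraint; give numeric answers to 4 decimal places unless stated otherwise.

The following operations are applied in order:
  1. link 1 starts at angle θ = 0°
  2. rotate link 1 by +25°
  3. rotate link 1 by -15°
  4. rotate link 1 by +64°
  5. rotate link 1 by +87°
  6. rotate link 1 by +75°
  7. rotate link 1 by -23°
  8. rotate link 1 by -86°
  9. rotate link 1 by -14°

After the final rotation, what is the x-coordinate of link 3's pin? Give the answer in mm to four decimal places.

geometry: r = 39 mm, L = 225 mm, e = 4 mm; θ starts at 0°
rotate link 1 by +25°: θ ← 0° +25° = 25°
rotate link 1 by -15°: θ ← 25° -15° = 10°
rotate link 1 by +64°: θ ← 10° +64° = 74°
rotate link 1 by +87°: θ ← 74° +87° = 161°
rotate link 1 by +75°: θ ← 161° +75° = 236°
rotate link 1 by -23°: θ ← 236° -23° = 213°
rotate link 1 by -86°: θ ← 213° -86° = 127°
rotate link 1 by -14°: θ ← 127° -14° = 113°
crank pin P = (r cos θ, r sin θ) = (-15.238514, 35.899689)
h = r sin θ − e = 35.899689 − 4 = 31.899689
x = r cos θ + √(L² − h²) = -15.238514 + 222.727209 = 207.488695

207.4887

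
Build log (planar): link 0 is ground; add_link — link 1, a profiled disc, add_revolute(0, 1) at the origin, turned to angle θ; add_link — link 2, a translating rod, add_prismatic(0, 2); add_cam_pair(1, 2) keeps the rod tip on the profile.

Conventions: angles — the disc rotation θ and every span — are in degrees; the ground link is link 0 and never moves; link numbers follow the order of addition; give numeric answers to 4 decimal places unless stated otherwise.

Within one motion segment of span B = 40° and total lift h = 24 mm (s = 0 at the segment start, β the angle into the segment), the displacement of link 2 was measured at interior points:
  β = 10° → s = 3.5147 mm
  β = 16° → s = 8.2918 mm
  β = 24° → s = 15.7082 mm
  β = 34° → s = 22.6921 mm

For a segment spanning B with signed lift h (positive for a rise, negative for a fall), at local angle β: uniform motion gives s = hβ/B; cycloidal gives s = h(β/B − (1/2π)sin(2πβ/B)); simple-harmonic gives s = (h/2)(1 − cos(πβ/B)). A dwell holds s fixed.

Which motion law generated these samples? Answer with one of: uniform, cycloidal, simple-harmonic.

candidates at β/B = r: uniform s = h·r (linear in β); cycloidal s = h·(r − sin(2πr)/(2π)); simple-harmonic s = (h/2)(1 − cos(πr))
β=10°: printed 3.5147 | uniform 6.0000, cycloidal 2.1803, simple-harmonic 3.5147
β=16°: printed 8.2918 | uniform 9.6000, cycloidal 7.3548, simple-harmonic 8.2918
β=24°: printed 15.7082 | uniform 14.4000, cycloidal 16.6452, simple-harmonic 15.7082
β=34°: printed 22.6921 | uniform 20.4000, cycloidal 23.4902, simple-harmonic 22.6921
only one law matches every sample → simple-harmonic

simple-harmonic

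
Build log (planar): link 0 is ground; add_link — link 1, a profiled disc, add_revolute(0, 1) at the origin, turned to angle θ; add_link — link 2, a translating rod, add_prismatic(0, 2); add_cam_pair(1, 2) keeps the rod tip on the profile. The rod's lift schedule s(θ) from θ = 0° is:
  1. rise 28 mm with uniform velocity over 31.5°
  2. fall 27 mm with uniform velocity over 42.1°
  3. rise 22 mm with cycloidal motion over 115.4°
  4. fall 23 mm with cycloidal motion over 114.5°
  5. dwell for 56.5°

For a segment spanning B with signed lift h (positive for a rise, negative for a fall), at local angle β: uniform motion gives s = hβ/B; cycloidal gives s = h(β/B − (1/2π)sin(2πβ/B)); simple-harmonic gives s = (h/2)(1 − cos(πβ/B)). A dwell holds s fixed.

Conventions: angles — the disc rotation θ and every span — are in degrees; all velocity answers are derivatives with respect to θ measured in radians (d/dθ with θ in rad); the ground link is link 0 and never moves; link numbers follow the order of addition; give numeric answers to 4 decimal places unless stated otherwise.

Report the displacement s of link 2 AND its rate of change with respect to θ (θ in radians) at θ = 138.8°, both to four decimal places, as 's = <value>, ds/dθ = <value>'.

seg 1 [0°–31.5°] uniform, h=28: full span → s += 28 → s = 28.0000
seg 2 [31.5°–73.6°] uniform, h=-27: full span → s += -27 → s = 1.0000
seg 3 [73.6°–189°] cycloidal, h=22: θ=138.8° here. β=65.2, B=115.4. 22·(0.5650 − sin(2π·0.5650)/(2π)) = 13.8202 → s = 14.8202
velocity in seg [73.6°–189°] (cycloidal), θ in radians: β = 65.2° = 1.1380 rad, B = 115.4° = 2.0141 rad; ds/dθ = (h/B)(1 − cos(2πβ/B)) = (22/2.0141)(1 − cos(2π·0.5650)) = 20.947753 mm/rad

s = 14.8202, ds/dθ = 20.9478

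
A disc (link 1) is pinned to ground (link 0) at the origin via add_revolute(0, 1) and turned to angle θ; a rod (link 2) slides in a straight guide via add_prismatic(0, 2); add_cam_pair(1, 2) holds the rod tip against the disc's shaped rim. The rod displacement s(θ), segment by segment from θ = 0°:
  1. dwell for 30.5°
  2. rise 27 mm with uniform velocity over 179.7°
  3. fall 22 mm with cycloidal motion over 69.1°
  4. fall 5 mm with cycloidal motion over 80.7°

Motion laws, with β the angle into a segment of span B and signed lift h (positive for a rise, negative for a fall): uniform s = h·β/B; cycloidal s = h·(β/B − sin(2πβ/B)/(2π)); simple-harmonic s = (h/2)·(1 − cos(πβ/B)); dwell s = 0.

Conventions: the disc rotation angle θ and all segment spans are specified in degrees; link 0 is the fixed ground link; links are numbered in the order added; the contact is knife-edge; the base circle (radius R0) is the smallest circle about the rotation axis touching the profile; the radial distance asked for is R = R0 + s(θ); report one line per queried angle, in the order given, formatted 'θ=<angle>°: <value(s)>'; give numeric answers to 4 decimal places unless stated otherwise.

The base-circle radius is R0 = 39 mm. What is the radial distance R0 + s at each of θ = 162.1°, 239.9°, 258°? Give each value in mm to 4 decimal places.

segment 1 (0° to 30.5°, dwell): s unchanged at 0.0000
θ = 162.1° falls in segment 2 (30.5° to 210.2°, uniform, h = 27): β = 162.1 − 30.5 = 131.6°, B = 179.7°; Δs = 27·131.6/179.7 = 19.7730; s = 0.0000 + 19.7730 = 19.7730
segment 2 (30.5° to 210.2°, uniform, h = 27) is passed completely: s = 0.0000 + (27) = 27.0000
θ = 239.9° falls in segment 3 (210.2° to 279.3°, cycloidal, h = -22): β = 239.9 − 210.2 = 29.7°, B = 69.1°; Δs = -22·(0.4298 − sin(2π·0.4298)/(2π)) = -7.9613; s = 27.0000 − 7.9613 = 19.0387
θ = 258° falls in segment 3 (210.2° to 279.3°, cycloidal, h = -22): β = 258 − 210.2 = 47.8°, B = 69.1°; Δs = -22·(0.6918 − sin(2π·0.6918)/(2π)) = -18.4880; s = 27.0000 − 18.4880 = 8.5120
θ=162.1°: R = R0 + s = 39 + 19.7730 = 58.7730
θ=239.9°: R = R0 + s = 39 + 19.0387 = 58.0387
θ=258°: R = R0 + s = 39 + 8.5120 = 47.5120

θ=162.1°: 58.7730
θ=239.9°: 58.0387
θ=258°: 47.5120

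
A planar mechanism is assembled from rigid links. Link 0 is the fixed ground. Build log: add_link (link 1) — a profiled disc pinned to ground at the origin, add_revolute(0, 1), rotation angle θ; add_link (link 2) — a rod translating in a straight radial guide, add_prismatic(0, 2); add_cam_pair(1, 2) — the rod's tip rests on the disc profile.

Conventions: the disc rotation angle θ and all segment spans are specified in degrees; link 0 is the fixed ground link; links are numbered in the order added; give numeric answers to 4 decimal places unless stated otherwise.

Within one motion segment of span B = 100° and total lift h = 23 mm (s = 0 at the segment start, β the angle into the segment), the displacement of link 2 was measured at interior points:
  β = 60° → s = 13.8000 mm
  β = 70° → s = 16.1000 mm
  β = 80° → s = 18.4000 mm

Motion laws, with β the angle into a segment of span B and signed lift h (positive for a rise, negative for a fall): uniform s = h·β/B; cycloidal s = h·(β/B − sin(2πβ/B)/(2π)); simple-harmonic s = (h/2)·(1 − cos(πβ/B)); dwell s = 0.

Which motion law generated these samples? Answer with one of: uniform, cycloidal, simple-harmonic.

candidates at β/B = r: uniform s = h·r (linear in β); cycloidal s = h·(r − sin(2πr)/(2π)); simple-harmonic s = (h/2)(1 − cos(πr))
β=60°: printed 13.8000 | uniform 13.8000, cycloidal 15.9516, simple-harmonic 15.0537
β=70°: printed 16.1000 | uniform 16.1000, cycloidal 19.5814, simple-harmonic 18.2595
β=80°: printed 18.4000 | uniform 18.4000, cycloidal 21.8814, simple-harmonic 20.8037
only one law matches every sample → uniform

uniform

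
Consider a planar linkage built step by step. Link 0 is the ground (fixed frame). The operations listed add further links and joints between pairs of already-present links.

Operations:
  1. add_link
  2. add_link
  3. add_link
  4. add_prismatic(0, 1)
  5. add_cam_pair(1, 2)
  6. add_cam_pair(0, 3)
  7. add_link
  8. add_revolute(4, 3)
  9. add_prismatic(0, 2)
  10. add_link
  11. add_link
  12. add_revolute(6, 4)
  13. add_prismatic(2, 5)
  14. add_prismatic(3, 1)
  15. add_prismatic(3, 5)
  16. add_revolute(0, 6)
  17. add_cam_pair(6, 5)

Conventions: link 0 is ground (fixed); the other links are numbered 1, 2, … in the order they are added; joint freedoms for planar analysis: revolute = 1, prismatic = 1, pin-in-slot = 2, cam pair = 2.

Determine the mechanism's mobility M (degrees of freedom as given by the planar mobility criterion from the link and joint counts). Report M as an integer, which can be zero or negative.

ground; <1,0,0>
#1 <2,0,0>
#2 <3,0,0>
#3 <4,0,0>
P:0↔1 J1 <4,1,0>
C:1↔2 J2 <4,1,1>
C:0↔3 J2 <4,1,2>
#4 <5,1,2>
R:4↔3 J1 <5,2,2>
P:0↔2 J1 <5,3,2>
#5 <6,3,2>
#6 <7,3,2>
R:6↔4 J1 <7,4,2>
P:2↔5 J1 <7,5,2>
P:3↔1 J1 <7,6,2>
P:3↔5 J1 <7,7,2>
R:0↔6 J1 <7,8,2>
C:6↔5 J2 <7,8,3>
3×6 − 2×8 − 1×3 = -1

M = -1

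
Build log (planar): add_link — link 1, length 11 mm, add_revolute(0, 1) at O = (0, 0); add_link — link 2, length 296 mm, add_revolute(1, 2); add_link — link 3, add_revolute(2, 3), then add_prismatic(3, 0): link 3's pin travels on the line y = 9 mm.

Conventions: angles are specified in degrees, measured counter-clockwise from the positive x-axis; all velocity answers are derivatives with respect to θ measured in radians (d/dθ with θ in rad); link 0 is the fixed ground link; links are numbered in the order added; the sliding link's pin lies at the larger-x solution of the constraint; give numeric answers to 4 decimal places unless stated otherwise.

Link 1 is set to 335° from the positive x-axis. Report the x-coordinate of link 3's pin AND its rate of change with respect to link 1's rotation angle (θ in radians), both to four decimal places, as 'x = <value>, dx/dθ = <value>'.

geometry: r = 11 mm, L = 296 mm, e = 9 mm
crank pin P = (r cos θ, r sin θ) = (9.969386, -4.648801)
h = r sin θ − e = -4.648801 − 9 = -13.648801
x = r cos θ + √(L² − h²) = 9.969386 + 295.685154 = 305.654540
dx/dθ = −r sin θ − h·r cos θ/√(L² − h²) (θ in radians; h = -13.648801) = 5.108987

x = 305.6545, dx/dθ = 5.1090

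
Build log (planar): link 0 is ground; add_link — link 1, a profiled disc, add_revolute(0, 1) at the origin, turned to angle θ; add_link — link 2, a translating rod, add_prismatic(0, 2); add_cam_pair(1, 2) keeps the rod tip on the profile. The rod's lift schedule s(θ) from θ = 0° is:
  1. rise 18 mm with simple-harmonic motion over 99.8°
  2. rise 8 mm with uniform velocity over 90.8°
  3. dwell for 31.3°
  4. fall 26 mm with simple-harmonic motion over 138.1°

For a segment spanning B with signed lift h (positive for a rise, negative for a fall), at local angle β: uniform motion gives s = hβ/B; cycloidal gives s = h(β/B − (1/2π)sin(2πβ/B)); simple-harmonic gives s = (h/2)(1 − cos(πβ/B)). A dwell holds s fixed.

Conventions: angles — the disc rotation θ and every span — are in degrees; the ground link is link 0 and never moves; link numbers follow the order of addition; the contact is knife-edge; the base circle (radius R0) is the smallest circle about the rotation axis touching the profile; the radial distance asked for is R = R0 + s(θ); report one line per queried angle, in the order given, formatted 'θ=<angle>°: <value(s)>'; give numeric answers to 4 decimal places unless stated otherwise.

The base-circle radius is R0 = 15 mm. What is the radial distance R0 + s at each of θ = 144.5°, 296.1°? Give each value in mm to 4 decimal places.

seg 1 [0°–99.8°] simple-harmonic, h=18: full span → s += 18 → s = 18.0000
seg 2 [99.8°–190.6°] uniform, h=8: θ=144.5° here. β=44.7, B=90.8. 8·44.7/90.8 = 3.9383 → s = 21.9383
seg 2 [99.8°–190.6°] uniform, h=8: full span → s += 8 → s = 26.0000
seg 3 [190.6°–221.9°] dwell: s stays 26.0000
seg 4 [221.9°–360°] simple-harmonic, h=-26: θ=296.1° here. β=74.2, B=138.1. -26/2·(1 − cos(π·0.5373)) = -14.5195 → s = 11.4805
θ=144.5°: R = R0 + s = 15 + 21.9383 = 36.9383
θ=296.1°: R = R0 + s = 15 + 11.4805 = 26.4805

θ=144.5°: 36.9383
θ=296.1°: 26.4805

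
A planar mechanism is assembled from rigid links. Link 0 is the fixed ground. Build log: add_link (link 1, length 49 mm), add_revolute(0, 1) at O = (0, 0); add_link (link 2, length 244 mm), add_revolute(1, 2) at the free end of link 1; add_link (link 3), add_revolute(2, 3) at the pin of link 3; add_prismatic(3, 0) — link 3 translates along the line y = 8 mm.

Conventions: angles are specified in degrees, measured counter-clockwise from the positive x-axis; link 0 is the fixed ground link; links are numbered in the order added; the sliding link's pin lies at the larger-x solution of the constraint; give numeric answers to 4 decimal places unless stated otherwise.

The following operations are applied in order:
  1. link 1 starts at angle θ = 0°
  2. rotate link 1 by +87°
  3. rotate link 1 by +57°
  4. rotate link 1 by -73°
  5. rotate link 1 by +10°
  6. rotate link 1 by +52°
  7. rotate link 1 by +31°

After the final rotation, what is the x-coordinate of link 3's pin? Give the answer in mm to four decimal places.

geometry: r = 49 mm, L = 244 mm, e = 8 mm; θ starts at 0°
rotate link 1 by +87°: θ ← 0° +87° = 87°
rotate link 1 by +57°: θ ← 87° +57° = 144°
rotate link 1 by -73°: θ ← 144° -73° = 71°
rotate link 1 by +10°: θ ← 71° +10° = 81°
rotate link 1 by +52°: θ ← 81° +52° = 133°
rotate link 1 by +31°: θ ← 133° +31° = 164°
crank pin P = (r cos θ, r sin θ) = (-47.101823, 13.506230)
h = r sin θ − e = 13.506230 − 8 = 5.506230
x = r cos θ + √(L² − h²) = -47.101823 + 243.937864 = 196.836041

196.8360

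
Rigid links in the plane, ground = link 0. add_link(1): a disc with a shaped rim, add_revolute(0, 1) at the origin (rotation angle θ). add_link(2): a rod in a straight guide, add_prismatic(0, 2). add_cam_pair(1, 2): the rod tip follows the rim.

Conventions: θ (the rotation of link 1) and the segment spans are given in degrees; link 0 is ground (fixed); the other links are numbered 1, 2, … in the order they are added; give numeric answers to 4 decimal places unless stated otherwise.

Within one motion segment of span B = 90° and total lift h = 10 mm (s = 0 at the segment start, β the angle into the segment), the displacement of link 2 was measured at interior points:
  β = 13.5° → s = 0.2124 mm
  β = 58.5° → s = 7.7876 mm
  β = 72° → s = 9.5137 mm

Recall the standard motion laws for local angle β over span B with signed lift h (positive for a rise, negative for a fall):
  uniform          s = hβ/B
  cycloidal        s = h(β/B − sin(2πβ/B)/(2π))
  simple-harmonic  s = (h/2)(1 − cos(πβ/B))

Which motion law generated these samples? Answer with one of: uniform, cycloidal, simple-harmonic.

candidates at β/B = r: uniform s = h·r (linear in β); cycloidal s = h·(r − sin(2πr)/(2π)); simple-harmonic s = (h/2)(1 − cos(πr))
β=13.5°: printed 0.2124 | uniform 1.5000, cycloidal 0.2124, simple-harmonic 0.5450
β=58.5°: printed 7.7876 | uniform 6.5000, cycloidal 7.7876, simple-harmonic 7.2700
β=72°: printed 9.5137 | uniform 8.0000, cycloidal 9.5137, simple-harmonic 9.0451
only one law matches every sample → cycloidal

cycloidal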